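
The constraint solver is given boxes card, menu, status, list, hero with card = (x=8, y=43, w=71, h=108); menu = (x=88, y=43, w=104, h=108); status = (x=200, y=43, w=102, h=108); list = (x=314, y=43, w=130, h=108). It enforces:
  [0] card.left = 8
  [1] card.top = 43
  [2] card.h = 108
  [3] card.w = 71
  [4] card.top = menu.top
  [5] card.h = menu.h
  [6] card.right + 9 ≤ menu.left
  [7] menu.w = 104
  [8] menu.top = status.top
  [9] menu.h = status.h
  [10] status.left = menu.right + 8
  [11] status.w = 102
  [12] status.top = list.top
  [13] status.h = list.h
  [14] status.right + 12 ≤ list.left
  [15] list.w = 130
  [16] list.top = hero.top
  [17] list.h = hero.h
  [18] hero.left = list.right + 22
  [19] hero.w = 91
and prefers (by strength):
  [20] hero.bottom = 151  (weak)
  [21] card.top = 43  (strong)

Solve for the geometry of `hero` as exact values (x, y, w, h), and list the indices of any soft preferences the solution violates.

1. hero.y = 43  [list.top = hero.top]
2. hero.h = 108  [list.h = hero.h]
3. hero.x = 466  [hero.left = list.right + 22]
4. hero.w = 91  [hero.w = 91]

hero = (x=466, y=43, w=91, h=108)
violated soft preferences: none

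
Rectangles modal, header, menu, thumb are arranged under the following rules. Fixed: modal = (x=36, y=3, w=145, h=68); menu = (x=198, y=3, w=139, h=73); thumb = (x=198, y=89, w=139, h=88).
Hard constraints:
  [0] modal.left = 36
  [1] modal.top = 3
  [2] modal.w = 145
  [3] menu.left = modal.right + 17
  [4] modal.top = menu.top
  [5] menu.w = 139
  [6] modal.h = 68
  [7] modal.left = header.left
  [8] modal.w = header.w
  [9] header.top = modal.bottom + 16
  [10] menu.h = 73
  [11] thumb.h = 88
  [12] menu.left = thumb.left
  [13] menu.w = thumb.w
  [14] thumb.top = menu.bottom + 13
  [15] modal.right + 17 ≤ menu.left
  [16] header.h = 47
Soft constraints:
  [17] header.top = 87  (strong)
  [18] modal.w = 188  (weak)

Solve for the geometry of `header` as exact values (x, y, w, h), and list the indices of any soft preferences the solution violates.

header = (x=36, y=87, w=145, h=47)
violated soft preferences: 18

1. header.x = 36  [modal.left = header.left]
2. header.w = 145  [modal.w = header.w]
3. header.y = 87  [header.top = modal.bottom + 16]
4. header.h = 47  [header.h = 47]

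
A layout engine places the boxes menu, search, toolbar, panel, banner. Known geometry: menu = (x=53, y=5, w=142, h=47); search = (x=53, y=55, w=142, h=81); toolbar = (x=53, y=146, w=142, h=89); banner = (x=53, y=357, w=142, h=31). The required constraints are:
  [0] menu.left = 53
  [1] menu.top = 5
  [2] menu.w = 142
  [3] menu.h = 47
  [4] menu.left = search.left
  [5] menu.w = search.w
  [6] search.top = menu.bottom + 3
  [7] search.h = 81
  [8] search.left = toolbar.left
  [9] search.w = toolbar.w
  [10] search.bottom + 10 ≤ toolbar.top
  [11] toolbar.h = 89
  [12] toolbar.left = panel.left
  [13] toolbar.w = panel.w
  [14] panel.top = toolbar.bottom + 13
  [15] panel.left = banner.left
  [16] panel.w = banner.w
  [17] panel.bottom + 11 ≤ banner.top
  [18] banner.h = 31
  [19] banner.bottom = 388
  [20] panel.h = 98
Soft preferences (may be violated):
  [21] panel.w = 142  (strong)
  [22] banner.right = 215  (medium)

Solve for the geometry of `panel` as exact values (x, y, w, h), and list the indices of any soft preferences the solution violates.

panel = (x=53, y=248, w=142, h=98)
violated soft preferences: 22

1. panel.x = 53  [toolbar.left = panel.left]
2. panel.w = 142  [toolbar.w = panel.w]
3. panel.y = 248  [panel.top = toolbar.bottom + 13]
4. panel.h = 98  [panel.h = 98]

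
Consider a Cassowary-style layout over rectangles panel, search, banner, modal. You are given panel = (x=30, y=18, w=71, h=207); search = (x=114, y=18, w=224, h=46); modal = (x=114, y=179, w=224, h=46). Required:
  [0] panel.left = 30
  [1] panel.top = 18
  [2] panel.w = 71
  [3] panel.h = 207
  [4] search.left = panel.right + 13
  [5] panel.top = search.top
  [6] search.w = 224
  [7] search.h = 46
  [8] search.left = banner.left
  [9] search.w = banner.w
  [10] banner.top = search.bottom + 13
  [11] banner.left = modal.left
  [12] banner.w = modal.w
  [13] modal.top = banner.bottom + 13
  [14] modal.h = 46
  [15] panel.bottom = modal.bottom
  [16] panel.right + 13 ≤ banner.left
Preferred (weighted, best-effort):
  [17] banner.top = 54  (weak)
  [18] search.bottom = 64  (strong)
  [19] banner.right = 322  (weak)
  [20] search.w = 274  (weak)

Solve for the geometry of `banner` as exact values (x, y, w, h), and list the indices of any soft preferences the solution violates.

1. banner.x = 114  [search.left = banner.left]
2. banner.w = 224  [search.w = banner.w]
3. banner.y = 77  [banner.top = search.bottom + 13]
4. banner.h = 89  [modal.top = banner.bottom + 13]

banner = (x=114, y=77, w=224, h=89)
violated soft preferences: 17, 19, 20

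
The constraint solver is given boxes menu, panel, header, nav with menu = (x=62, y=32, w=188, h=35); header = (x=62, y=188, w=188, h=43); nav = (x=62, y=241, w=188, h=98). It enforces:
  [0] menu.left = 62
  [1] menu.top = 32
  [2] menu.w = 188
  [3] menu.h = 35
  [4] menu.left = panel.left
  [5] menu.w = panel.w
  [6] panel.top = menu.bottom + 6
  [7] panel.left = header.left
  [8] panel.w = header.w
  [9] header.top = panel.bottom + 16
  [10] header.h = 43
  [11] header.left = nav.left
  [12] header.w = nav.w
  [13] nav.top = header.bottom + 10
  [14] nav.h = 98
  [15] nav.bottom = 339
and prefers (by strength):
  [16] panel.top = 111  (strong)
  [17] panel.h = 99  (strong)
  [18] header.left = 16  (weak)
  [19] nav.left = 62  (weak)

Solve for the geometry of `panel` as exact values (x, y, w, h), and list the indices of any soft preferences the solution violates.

panel = (x=62, y=73, w=188, h=99)
violated soft preferences: 16, 18

1. panel.x = 62  [menu.left = panel.left]
2. panel.w = 188  [menu.w = panel.w]
3. panel.y = 73  [panel.top = menu.bottom + 6]
4. panel.h = 99  [header.top = panel.bottom + 16]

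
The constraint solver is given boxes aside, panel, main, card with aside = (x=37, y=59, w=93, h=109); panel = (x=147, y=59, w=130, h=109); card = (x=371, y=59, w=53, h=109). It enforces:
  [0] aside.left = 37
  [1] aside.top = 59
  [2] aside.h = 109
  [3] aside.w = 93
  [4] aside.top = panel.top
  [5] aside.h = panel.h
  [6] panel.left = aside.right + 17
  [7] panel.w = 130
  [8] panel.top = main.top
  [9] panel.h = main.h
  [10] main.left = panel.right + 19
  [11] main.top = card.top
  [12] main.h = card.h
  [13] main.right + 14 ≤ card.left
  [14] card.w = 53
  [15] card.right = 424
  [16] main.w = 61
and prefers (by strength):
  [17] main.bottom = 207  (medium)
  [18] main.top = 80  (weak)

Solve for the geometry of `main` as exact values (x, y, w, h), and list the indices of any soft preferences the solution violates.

main = (x=296, y=59, w=61, h=109)
violated soft preferences: 17, 18

1. main.y = 59  [panel.top = main.top]
2. main.h = 109  [panel.h = main.h]
3. main.x = 296  [main.left = panel.right + 19]
4. main.w = 61  [main.w = 61]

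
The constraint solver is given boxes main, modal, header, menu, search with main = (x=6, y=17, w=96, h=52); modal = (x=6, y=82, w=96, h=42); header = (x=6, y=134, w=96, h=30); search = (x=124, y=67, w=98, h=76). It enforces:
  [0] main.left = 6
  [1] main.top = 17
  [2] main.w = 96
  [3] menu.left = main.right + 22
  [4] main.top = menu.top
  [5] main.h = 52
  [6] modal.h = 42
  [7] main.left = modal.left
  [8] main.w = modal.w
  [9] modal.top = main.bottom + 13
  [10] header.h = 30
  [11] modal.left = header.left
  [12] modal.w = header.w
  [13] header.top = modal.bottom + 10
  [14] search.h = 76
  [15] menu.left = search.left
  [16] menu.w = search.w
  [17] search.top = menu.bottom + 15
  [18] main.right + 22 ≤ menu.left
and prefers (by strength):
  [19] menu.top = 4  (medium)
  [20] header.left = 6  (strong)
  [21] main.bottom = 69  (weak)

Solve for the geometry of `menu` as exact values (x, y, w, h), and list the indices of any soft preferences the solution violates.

menu = (x=124, y=17, w=98, h=35)
violated soft preferences: 19

1. menu.x = 124  [menu.left = main.right + 22]
2. menu.y = 17  [main.top = menu.top]
3. menu.w = 98  [menu.w = search.w]
4. menu.h = 35  [search.top = menu.bottom + 15]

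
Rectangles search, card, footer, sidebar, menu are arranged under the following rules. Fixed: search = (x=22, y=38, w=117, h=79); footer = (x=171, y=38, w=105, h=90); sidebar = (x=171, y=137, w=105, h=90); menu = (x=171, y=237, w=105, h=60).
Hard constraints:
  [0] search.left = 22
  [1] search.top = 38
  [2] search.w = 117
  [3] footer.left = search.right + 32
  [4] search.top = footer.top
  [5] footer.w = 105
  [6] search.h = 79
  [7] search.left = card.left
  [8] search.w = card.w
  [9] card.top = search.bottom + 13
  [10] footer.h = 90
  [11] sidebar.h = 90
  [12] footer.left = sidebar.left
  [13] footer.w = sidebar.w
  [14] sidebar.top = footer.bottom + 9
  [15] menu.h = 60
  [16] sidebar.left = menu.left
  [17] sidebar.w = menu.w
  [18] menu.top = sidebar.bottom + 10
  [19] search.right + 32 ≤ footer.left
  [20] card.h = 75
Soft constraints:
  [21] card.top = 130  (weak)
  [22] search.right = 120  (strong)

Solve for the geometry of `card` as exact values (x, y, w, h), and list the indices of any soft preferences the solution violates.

1. card.x = 22  [search.left = card.left]
2. card.w = 117  [search.w = card.w]
3. card.y = 130  [card.top = search.bottom + 13]
4. card.h = 75  [card.h = 75]

card = (x=22, y=130, w=117, h=75)
violated soft preferences: 22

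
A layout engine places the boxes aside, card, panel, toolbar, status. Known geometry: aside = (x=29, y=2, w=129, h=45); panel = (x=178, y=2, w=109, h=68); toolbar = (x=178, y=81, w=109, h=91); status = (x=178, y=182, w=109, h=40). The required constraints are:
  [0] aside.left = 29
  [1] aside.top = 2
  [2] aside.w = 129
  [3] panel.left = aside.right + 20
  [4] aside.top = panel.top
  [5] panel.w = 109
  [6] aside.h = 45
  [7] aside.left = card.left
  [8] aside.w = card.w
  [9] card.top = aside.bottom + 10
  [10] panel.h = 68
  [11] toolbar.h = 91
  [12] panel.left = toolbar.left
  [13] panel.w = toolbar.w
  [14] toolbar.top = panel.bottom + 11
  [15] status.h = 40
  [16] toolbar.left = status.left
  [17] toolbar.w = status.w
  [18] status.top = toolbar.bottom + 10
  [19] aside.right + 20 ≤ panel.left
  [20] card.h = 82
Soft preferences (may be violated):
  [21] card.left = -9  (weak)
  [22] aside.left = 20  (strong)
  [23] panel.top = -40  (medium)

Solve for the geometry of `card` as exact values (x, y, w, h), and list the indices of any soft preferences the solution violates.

1. card.x = 29  [aside.left = card.left]
2. card.w = 129  [aside.w = card.w]
3. card.y = 57  [card.top = aside.bottom + 10]
4. card.h = 82  [card.h = 82]

card = (x=29, y=57, w=129, h=82)
violated soft preferences: 21, 22, 23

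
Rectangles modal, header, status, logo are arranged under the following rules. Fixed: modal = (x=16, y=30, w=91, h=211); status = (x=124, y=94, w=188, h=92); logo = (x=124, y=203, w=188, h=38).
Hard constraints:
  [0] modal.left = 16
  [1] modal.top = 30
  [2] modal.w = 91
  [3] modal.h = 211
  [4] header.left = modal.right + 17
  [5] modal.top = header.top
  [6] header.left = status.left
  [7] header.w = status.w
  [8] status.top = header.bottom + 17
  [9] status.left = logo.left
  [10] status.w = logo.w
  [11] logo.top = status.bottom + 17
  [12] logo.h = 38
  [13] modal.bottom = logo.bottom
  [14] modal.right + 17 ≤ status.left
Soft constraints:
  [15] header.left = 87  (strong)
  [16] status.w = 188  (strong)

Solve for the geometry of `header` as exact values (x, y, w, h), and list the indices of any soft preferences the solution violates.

1. header.x = 124  [header.left = modal.right + 17]
2. header.y = 30  [modal.top = header.top]
3. header.w = 188  [header.w = status.w]
4. header.h = 47  [status.top = header.bottom + 17]

header = (x=124, y=30, w=188, h=47)
violated soft preferences: 15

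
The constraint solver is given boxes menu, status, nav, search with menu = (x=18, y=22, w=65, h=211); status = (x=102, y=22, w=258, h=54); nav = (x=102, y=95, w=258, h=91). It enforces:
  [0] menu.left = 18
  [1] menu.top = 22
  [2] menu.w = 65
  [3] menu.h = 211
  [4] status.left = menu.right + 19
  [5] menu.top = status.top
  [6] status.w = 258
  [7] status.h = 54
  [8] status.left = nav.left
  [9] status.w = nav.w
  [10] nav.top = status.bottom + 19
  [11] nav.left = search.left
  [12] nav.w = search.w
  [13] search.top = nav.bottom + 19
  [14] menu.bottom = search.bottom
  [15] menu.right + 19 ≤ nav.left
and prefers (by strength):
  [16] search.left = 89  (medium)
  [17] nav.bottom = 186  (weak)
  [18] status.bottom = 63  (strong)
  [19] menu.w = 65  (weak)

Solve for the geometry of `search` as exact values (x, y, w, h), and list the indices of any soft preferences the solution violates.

1. search.x = 102  [nav.left = search.left]
2. search.w = 258  [nav.w = search.w]
3. search.y = 205  [search.top = nav.bottom + 19]
4. search.h = 28  [menu.bottom = search.bottom]

search = (x=102, y=205, w=258, h=28)
violated soft preferences: 16, 18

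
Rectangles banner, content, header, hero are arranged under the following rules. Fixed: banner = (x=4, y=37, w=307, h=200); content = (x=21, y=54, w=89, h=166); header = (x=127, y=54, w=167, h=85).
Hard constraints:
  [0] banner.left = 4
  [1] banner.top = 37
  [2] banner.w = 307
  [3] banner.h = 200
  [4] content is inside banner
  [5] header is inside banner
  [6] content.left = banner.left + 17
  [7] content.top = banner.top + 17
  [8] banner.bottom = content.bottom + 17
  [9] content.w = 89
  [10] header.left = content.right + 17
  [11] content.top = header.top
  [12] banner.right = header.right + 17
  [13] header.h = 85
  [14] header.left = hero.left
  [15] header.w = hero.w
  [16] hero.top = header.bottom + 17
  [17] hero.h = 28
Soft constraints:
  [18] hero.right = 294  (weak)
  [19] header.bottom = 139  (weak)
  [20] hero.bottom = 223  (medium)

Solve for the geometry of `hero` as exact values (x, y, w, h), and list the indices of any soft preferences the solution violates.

1. hero.x = 127  [header.left = hero.left]
2. hero.w = 167  [header.w = hero.w]
3. hero.y = 156  [hero.top = header.bottom + 17]
4. hero.h = 28  [hero.h = 28]

hero = (x=127, y=156, w=167, h=28)
violated soft preferences: 20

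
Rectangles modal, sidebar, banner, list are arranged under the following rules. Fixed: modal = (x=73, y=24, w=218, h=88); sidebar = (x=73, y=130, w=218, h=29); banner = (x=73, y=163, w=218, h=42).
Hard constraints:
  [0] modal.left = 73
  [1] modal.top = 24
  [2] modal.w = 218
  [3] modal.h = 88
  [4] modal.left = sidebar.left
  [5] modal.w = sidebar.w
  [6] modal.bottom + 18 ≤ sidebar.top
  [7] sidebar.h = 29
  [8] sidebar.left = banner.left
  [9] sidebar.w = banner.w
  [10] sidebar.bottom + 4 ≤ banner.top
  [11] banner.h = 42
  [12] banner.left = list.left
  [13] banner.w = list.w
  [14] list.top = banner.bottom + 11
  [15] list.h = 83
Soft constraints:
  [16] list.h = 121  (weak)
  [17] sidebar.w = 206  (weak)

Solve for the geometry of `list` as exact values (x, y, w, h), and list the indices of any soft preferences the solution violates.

1. list.x = 73  [banner.left = list.left]
2. list.w = 218  [banner.w = list.w]
3. list.y = 216  [list.top = banner.bottom + 11]
4. list.h = 83  [list.h = 83]

list = (x=73, y=216, w=218, h=83)
violated soft preferences: 16, 17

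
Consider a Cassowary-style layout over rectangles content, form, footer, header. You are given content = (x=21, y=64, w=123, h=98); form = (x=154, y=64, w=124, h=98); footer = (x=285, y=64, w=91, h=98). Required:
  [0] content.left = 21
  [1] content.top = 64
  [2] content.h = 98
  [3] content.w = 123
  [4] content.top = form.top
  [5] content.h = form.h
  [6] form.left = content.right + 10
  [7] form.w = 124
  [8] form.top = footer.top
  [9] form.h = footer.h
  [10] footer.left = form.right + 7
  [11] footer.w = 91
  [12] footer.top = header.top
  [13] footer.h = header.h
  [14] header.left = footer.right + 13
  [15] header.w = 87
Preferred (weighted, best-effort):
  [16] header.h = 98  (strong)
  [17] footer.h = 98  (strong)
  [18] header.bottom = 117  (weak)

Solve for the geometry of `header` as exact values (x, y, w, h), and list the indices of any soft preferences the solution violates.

1. header.y = 64  [footer.top = header.top]
2. header.h = 98  [footer.h = header.h]
3. header.x = 389  [header.left = footer.right + 13]
4. header.w = 87  [header.w = 87]

header = (x=389, y=64, w=87, h=98)
violated soft preferences: 18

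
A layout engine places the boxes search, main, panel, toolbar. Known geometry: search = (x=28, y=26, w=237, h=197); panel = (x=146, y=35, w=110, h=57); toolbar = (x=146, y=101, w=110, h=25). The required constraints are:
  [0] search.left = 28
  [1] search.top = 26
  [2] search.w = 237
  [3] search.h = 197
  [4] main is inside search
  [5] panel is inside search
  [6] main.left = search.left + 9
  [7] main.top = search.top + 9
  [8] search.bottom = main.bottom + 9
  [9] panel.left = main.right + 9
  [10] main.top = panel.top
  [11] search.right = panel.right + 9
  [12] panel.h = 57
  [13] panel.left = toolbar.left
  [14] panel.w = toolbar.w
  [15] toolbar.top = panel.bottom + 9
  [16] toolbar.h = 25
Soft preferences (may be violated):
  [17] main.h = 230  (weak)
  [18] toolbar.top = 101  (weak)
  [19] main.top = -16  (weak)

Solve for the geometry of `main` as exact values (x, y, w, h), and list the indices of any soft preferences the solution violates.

main = (x=37, y=35, w=100, h=179)
violated soft preferences: 17, 19

1. main.x = 37  [main.left = search.left + 9]
2. main.y = 35  [main.top = search.top + 9]
3. main.h = 179  [search.bottom = main.bottom + 9]
4. main.w = 100  [panel.left = main.right + 9]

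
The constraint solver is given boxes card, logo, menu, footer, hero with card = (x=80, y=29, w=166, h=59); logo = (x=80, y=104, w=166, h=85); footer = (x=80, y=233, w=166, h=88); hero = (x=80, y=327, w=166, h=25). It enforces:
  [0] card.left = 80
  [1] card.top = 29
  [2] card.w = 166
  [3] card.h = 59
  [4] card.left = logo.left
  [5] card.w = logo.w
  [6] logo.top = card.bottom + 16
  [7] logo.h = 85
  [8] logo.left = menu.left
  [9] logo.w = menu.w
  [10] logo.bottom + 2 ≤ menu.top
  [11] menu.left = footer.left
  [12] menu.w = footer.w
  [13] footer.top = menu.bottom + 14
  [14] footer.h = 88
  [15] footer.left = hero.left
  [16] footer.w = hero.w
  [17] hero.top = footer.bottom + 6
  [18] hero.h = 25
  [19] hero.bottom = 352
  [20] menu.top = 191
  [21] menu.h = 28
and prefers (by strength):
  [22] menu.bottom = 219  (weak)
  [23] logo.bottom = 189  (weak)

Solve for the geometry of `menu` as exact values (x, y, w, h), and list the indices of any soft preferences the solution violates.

menu = (x=80, y=191, w=166, h=28)
violated soft preferences: none

1. menu.x = 80  [logo.left = menu.left]
2. menu.w = 166  [logo.w = menu.w]
3. menu.y = 191  [menu.top = 191]
4. menu.h = 28  [menu.h = 28]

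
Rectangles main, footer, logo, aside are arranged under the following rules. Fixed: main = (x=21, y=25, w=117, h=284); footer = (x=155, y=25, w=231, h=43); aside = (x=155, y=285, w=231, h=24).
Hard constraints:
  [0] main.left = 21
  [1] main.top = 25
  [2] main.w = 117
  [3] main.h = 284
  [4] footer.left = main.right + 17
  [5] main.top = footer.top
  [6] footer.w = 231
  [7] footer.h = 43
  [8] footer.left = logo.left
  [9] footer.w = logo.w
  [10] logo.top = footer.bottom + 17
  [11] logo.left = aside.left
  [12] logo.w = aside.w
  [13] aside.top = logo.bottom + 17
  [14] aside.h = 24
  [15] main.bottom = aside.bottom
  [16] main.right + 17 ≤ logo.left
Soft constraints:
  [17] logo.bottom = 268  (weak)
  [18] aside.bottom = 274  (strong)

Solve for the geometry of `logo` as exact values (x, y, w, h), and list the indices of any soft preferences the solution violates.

1. logo.x = 155  [footer.left = logo.left]
2. logo.w = 231  [footer.w = logo.w]
3. logo.y = 85  [logo.top = footer.bottom + 17]
4. logo.h = 183  [aside.top = logo.bottom + 17]

logo = (x=155, y=85, w=231, h=183)
violated soft preferences: 18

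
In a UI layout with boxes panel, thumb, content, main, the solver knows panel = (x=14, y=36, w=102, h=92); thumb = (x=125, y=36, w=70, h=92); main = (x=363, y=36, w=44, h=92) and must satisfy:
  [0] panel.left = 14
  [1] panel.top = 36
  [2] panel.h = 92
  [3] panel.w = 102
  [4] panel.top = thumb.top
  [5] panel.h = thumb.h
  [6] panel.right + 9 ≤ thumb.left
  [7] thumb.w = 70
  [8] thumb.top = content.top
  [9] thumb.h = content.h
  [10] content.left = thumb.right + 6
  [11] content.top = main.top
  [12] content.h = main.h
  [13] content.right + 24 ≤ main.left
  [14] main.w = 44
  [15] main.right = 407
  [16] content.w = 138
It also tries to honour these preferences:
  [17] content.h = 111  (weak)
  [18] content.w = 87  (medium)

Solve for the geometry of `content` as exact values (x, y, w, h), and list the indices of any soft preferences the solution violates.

1. content.y = 36  [thumb.top = content.top]
2. content.h = 92  [thumb.h = content.h]
3. content.x = 201  [content.left = thumb.right + 6]
4. content.w = 138  [content.w = 138]

content = (x=201, y=36, w=138, h=92)
violated soft preferences: 17, 18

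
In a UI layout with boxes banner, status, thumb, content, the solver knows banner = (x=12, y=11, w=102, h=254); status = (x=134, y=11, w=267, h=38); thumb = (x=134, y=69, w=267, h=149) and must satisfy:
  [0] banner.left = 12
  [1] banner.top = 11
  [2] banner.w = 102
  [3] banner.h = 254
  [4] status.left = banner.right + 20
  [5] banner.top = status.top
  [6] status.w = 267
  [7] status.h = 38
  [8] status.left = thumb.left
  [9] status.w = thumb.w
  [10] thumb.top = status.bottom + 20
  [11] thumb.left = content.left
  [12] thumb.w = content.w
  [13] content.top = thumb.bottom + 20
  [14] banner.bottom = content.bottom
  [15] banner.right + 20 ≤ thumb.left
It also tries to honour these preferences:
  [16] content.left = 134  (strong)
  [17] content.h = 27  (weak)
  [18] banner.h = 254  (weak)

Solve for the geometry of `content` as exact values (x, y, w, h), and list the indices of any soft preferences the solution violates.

content = (x=134, y=238, w=267, h=27)
violated soft preferences: none

1. content.x = 134  [thumb.left = content.left]
2. content.w = 267  [thumb.w = content.w]
3. content.y = 238  [content.top = thumb.bottom + 20]
4. content.h = 27  [banner.bottom = content.bottom]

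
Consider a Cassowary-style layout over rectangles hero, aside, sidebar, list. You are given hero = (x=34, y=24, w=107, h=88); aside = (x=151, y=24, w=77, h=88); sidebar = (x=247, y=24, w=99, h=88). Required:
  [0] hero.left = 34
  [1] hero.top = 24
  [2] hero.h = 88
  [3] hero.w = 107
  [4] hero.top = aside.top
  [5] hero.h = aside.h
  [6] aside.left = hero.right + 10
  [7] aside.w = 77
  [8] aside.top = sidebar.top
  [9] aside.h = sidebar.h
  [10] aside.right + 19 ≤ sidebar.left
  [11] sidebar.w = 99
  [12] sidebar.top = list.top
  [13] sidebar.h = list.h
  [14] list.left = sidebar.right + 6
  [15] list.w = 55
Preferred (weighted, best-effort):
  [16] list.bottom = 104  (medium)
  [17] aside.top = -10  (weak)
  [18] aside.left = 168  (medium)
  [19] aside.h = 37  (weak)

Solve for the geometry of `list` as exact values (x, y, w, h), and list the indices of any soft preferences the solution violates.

list = (x=352, y=24, w=55, h=88)
violated soft preferences: 16, 17, 18, 19

1. list.y = 24  [sidebar.top = list.top]
2. list.h = 88  [sidebar.h = list.h]
3. list.x = 352  [list.left = sidebar.right + 6]
4. list.w = 55  [list.w = 55]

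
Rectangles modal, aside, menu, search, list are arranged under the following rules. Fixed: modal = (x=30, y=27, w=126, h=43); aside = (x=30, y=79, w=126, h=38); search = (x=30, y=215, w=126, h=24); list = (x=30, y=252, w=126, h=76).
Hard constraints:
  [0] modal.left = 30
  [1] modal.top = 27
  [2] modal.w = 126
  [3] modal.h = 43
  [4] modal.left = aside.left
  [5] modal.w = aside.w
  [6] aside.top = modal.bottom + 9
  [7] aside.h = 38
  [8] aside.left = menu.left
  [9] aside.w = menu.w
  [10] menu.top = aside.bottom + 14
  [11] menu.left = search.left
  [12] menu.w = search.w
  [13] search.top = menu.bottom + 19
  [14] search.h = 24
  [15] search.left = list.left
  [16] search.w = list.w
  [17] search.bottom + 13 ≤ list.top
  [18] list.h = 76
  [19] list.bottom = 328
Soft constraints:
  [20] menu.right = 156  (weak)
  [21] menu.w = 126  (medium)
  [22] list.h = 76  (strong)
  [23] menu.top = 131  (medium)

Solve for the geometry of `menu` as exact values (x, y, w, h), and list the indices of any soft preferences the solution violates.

menu = (x=30, y=131, w=126, h=65)
violated soft preferences: none

1. menu.x = 30  [aside.left = menu.left]
2. menu.w = 126  [aside.w = menu.w]
3. menu.y = 131  [menu.top = aside.bottom + 14]
4. menu.h = 65  [search.top = menu.bottom + 19]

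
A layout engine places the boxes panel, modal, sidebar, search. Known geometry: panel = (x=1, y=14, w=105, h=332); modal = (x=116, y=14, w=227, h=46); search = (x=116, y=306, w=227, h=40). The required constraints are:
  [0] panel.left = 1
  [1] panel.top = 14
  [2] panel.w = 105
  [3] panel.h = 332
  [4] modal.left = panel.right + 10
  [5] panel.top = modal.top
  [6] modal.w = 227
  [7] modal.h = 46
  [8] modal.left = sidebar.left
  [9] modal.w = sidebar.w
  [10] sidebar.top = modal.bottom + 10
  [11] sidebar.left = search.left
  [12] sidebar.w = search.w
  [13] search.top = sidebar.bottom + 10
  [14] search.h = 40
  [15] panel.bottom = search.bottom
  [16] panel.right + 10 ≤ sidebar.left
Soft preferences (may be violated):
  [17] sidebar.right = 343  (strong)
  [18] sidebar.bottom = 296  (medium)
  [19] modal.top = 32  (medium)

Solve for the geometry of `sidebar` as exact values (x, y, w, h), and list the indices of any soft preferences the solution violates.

1. sidebar.x = 116  [modal.left = sidebar.left]
2. sidebar.w = 227  [modal.w = sidebar.w]
3. sidebar.y = 70  [sidebar.top = modal.bottom + 10]
4. sidebar.h = 226  [search.top = sidebar.bottom + 10]

sidebar = (x=116, y=70, w=227, h=226)
violated soft preferences: 19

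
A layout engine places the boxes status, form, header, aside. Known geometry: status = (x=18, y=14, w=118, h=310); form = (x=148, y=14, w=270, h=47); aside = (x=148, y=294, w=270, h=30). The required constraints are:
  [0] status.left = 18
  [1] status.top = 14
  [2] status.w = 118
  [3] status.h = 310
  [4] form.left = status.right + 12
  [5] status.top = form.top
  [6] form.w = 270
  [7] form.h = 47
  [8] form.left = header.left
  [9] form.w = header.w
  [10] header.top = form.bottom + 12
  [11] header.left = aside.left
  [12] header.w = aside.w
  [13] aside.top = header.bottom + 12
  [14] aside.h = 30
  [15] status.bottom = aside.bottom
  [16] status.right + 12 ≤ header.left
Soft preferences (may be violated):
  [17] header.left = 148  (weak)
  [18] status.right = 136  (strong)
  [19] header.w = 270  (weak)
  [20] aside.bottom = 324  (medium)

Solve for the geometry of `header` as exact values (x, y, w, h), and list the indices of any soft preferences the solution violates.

header = (x=148, y=73, w=270, h=209)
violated soft preferences: none

1. header.x = 148  [form.left = header.left]
2. header.w = 270  [form.w = header.w]
3. header.y = 73  [header.top = form.bottom + 12]
4. header.h = 209  [aside.top = header.bottom + 12]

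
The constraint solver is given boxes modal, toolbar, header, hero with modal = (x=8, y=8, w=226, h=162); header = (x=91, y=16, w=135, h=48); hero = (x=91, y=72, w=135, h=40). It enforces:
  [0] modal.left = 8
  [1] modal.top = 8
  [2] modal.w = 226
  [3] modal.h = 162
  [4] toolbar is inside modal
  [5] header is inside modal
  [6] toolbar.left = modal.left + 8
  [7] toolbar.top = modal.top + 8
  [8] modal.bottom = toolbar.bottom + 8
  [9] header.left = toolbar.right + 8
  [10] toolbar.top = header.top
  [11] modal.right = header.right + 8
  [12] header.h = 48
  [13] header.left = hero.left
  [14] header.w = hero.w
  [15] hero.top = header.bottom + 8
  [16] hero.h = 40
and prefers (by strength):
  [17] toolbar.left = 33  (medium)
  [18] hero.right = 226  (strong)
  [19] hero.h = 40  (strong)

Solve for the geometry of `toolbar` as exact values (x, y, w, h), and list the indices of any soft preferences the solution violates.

1. toolbar.x = 16  [toolbar.left = modal.left + 8]
2. toolbar.y = 16  [toolbar.top = modal.top + 8]
3. toolbar.h = 146  [modal.bottom = toolbar.bottom + 8]
4. toolbar.w = 67  [header.left = toolbar.right + 8]

toolbar = (x=16, y=16, w=67, h=146)
violated soft preferences: 17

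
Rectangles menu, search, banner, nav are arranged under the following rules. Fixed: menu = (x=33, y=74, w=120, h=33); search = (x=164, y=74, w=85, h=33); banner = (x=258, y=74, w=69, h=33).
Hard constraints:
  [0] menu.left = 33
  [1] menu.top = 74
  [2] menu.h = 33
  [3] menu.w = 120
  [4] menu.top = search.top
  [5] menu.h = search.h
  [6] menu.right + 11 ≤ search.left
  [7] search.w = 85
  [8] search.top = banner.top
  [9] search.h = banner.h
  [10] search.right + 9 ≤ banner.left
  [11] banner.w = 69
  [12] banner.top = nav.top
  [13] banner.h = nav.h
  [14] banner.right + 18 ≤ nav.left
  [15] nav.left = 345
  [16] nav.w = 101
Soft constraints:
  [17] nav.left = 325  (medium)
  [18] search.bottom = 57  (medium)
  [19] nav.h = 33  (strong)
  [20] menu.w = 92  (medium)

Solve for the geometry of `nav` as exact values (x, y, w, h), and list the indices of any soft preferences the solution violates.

1. nav.y = 74  [banner.top = nav.top]
2. nav.h = 33  [banner.h = nav.h]
3. nav.x = 345  [nav.left = 345]
4. nav.w = 101  [nav.w = 101]

nav = (x=345, y=74, w=101, h=33)
violated soft preferences: 17, 18, 20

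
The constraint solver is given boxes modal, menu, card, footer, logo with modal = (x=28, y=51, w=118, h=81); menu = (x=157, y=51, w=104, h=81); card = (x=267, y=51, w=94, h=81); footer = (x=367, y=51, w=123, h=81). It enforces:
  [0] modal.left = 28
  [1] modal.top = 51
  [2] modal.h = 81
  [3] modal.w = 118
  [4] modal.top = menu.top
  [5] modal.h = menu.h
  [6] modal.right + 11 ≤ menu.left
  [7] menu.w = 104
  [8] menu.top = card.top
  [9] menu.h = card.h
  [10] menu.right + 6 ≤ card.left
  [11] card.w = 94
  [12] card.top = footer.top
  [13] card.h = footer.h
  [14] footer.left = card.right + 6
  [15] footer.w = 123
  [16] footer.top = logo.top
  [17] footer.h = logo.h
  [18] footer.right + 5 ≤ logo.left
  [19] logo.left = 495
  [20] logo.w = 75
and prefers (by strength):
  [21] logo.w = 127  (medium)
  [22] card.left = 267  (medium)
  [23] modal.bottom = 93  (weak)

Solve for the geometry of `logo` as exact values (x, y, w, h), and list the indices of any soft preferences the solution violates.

1. logo.y = 51  [footer.top = logo.top]
2. logo.h = 81  [footer.h = logo.h]
3. logo.x = 495  [logo.left = 495]
4. logo.w = 75  [logo.w = 75]

logo = (x=495, y=51, w=75, h=81)
violated soft preferences: 21, 23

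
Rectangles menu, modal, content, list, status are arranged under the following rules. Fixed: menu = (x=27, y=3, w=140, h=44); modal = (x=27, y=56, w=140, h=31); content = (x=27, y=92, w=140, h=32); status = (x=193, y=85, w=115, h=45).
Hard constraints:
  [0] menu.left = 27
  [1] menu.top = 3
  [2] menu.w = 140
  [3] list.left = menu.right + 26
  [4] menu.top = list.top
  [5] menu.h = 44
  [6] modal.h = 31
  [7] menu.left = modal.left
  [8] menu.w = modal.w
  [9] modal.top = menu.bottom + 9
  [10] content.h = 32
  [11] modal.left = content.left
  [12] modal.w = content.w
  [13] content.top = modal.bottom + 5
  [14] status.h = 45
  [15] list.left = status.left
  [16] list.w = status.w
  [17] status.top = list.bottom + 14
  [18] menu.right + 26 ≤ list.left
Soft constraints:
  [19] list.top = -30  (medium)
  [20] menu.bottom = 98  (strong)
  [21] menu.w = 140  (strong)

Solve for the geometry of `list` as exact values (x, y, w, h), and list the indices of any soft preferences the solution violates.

1. list.x = 193  [list.left = menu.right + 26]
2. list.y = 3  [menu.top = list.top]
3. list.w = 115  [list.w = status.w]
4. list.h = 68  [status.top = list.bottom + 14]

list = (x=193, y=3, w=115, h=68)
violated soft preferences: 19, 20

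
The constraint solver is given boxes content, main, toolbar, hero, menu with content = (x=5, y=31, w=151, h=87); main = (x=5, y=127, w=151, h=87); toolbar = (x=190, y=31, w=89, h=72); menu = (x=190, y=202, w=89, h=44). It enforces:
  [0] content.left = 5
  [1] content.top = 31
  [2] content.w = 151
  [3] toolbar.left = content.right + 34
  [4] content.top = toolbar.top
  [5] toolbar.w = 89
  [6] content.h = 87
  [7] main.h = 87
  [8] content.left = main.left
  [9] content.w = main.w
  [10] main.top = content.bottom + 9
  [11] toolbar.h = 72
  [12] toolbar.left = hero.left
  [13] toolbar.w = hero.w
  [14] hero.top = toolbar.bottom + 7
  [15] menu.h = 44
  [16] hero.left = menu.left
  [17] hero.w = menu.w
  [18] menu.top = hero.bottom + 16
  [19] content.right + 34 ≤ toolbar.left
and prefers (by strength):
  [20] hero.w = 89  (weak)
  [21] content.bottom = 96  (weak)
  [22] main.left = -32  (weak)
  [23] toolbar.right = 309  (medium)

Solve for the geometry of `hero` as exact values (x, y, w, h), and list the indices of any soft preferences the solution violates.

hero = (x=190, y=110, w=89, h=76)
violated soft preferences: 21, 22, 23

1. hero.x = 190  [toolbar.left = hero.left]
2. hero.w = 89  [toolbar.w = hero.w]
3. hero.y = 110  [hero.top = toolbar.bottom + 7]
4. hero.h = 76  [menu.top = hero.bottom + 16]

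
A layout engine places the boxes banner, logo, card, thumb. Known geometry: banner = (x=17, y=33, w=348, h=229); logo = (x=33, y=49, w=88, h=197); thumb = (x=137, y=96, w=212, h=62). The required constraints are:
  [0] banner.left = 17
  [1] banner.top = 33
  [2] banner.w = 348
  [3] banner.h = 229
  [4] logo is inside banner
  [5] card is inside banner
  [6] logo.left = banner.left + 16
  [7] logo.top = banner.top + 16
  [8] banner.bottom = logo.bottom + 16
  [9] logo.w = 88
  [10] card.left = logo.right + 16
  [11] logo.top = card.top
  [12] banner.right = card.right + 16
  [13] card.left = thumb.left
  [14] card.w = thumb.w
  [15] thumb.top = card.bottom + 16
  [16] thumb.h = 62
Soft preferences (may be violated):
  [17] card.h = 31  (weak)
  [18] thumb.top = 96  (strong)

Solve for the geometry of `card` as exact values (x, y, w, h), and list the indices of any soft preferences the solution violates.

card = (x=137, y=49, w=212, h=31)
violated soft preferences: none

1. card.x = 137  [card.left = logo.right + 16]
2. card.y = 49  [logo.top = card.top]
3. card.w = 212  [banner.right = card.right + 16]
4. card.h = 31  [thumb.top = card.bottom + 16]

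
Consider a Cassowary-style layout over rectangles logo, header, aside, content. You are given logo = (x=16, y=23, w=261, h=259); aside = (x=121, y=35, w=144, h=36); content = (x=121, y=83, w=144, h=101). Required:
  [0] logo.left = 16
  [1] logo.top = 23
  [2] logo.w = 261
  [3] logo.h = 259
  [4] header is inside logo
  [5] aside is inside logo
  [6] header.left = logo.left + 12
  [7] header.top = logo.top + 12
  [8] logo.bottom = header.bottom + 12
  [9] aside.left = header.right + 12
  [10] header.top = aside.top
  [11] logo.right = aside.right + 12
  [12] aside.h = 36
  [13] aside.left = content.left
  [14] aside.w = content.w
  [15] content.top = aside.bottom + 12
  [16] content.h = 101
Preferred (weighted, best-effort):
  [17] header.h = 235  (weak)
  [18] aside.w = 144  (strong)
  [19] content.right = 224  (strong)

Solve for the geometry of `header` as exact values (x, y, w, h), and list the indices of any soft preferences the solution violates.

header = (x=28, y=35, w=81, h=235)
violated soft preferences: 19

1. header.x = 28  [header.left = logo.left + 12]
2. header.y = 35  [header.top = logo.top + 12]
3. header.h = 235  [logo.bottom = header.bottom + 12]
4. header.w = 81  [aside.left = header.right + 12]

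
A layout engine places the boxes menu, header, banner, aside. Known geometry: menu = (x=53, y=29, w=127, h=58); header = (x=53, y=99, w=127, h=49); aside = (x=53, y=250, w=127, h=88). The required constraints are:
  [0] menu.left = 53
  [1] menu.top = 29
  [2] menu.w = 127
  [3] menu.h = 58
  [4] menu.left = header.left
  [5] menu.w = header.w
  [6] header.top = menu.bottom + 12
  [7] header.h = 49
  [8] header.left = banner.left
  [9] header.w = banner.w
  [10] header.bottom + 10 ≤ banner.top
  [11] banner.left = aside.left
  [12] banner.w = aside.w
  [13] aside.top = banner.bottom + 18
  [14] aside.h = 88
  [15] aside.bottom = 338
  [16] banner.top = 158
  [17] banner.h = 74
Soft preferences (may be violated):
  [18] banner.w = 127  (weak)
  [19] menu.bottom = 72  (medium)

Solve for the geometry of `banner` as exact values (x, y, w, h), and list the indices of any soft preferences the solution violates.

banner = (x=53, y=158, w=127, h=74)
violated soft preferences: 19

1. banner.x = 53  [header.left = banner.left]
2. banner.w = 127  [header.w = banner.w]
3. banner.y = 158  [banner.top = 158]
4. banner.h = 74  [banner.h = 74]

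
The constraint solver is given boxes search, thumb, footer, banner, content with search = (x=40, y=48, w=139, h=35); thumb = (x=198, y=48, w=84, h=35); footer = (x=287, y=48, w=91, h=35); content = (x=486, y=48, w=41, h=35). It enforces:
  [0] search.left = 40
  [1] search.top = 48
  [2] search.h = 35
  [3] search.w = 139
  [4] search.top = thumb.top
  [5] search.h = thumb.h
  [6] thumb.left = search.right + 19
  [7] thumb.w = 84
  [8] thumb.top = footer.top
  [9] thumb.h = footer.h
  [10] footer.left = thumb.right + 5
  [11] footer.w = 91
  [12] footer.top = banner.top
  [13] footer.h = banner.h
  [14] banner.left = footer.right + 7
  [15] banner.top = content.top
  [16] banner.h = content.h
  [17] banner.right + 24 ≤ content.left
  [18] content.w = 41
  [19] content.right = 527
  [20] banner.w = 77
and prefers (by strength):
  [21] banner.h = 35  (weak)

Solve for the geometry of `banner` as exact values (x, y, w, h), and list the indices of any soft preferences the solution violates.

banner = (x=385, y=48, w=77, h=35)
violated soft preferences: none

1. banner.y = 48  [footer.top = banner.top]
2. banner.h = 35  [footer.h = banner.h]
3. banner.x = 385  [banner.left = footer.right + 7]
4. banner.w = 77  [banner.w = 77]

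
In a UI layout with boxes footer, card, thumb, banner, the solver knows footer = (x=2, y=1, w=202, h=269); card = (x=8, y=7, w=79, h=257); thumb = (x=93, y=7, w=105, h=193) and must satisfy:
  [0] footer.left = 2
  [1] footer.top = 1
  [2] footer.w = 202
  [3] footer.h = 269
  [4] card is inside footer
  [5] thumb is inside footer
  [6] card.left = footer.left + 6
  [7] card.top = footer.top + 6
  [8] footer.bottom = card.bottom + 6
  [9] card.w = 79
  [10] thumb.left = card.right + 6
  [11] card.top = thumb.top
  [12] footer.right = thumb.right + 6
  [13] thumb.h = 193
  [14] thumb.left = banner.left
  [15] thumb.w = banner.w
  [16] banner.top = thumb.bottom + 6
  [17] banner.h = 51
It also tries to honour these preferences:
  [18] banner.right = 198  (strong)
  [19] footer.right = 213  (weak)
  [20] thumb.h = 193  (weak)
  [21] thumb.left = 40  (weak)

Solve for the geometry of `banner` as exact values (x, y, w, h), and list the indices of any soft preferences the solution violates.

1. banner.x = 93  [thumb.left = banner.left]
2. banner.w = 105  [thumb.w = banner.w]
3. banner.y = 206  [banner.top = thumb.bottom + 6]
4. banner.h = 51  [banner.h = 51]

banner = (x=93, y=206, w=105, h=51)
violated soft preferences: 19, 21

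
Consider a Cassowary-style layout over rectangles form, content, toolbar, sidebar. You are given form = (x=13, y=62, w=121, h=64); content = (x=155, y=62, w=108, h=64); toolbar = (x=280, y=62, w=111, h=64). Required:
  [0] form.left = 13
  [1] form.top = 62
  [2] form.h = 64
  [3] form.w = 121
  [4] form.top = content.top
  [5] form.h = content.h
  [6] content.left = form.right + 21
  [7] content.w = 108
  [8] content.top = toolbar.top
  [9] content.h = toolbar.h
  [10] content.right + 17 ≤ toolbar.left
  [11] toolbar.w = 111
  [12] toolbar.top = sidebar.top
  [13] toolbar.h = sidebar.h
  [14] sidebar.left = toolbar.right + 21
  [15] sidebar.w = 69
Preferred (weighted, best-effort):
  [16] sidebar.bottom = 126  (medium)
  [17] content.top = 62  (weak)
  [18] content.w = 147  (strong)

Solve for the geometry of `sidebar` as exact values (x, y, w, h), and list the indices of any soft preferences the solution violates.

1. sidebar.y = 62  [toolbar.top = sidebar.top]
2. sidebar.h = 64  [toolbar.h = sidebar.h]
3. sidebar.x = 412  [sidebar.left = toolbar.right + 21]
4. sidebar.w = 69  [sidebar.w = 69]

sidebar = (x=412, y=62, w=69, h=64)
violated soft preferences: 18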